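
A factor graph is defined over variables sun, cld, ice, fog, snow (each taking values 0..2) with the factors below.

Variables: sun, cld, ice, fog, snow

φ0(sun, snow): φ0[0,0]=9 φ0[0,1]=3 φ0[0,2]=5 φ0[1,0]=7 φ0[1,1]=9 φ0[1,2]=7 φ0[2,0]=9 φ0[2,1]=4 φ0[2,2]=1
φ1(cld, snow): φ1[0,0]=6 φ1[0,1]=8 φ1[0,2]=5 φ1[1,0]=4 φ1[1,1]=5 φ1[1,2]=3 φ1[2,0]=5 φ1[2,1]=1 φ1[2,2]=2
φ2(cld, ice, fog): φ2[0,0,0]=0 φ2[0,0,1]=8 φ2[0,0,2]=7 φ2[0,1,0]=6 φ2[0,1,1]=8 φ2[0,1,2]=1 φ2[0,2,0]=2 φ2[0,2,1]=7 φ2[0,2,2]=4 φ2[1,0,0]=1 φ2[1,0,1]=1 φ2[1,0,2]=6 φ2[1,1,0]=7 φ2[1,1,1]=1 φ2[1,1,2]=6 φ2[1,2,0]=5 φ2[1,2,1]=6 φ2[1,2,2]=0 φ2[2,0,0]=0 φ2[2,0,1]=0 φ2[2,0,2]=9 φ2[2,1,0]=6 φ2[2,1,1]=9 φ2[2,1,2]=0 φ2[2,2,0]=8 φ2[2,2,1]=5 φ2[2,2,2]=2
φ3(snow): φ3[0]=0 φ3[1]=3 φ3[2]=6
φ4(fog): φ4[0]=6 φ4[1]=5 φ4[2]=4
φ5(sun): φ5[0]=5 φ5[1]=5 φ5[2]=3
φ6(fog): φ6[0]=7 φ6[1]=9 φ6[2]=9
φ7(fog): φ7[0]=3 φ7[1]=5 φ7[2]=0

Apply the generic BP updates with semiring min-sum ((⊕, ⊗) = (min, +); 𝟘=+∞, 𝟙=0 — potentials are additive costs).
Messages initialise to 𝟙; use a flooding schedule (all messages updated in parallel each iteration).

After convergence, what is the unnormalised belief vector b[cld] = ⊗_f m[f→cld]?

b[cld] = [29, 26, 24]

init: all messages = 𝟙 over 3 values
r1 m[φ0→sun] = [3, 7, 1]
r1 m[φ0→snow] = [7, 3, 1]
r1 m[φ1→cld] = [5, 3, 1]
r1 m[φ1→snow] = [4, 1, 2]
r1 m[φ2→cld] = [0, 0, 0]
r1 m[φ2→ice] = [0, 0, 0]
r1 m[φ2→fog] = [0, 0, 0]
r1 m[φ3→snow] = [0, 3, 6]
r1 m[φ4→fog] = [6, 5, 4]
r1 m[φ5→sun] = [5, 5, 3]
r1 m[φ6→fog] = [7, 9, 9]
r1 m[φ7→fog] = [3, 5, 0]
r1 m[sun→φ0] = [0, 0, 0]
r1 m[sun→φ5] = [0, 0, 0]
r1 m[cld→φ1] = [0, 0, 0]
r1 m[cld→φ2] = [0, 0, 0]
r1 m[ice→φ2] = [0, 0, 0]
r1 m[fog→φ2] = [0, 0, 0]
r1 m[fog→φ4] = [0, 0, 0]
r1 m[fog→φ6] = [0, 0, 0]
r1 m[fog→φ7] = [0, 0, 0]
r1 m[snow→φ0] = [0, 0, 0]
r1 m[snow→φ1] = [0, 0, 0]
r1 m[snow→φ3] = [0, 0, 0]
r2 m[φ0→sun] = [3, 7, 1]
r2 m[φ0→snow] = [7, 3, 1]
r2 m[φ1→cld] = [5, 3, 1]
r2 m[φ1→snow] = [4, 1, 2]
r2 m[φ2→cld] = [0, 0, 0]
r2 m[φ2→ice] = [0, 0, 0]
r2 m[φ2→fog] = [0, 0, 0]
r2 m[φ3→snow] = [0, 3, 6]
r2 m[φ4→fog] = [6, 5, 4]
r2 m[φ5→sun] = [5, 5, 3]
r2 m[φ6→fog] = [7, 9, 9]
r2 m[φ7→fog] = [3, 5, 0]
r2 m[sun→φ0] = [5, 5, 3]
r2 m[sun→φ5] = [3, 7, 1]
r2 m[cld→φ1] = [0, 0, 0]
r2 m[cld→φ2] = [5, 3, 1]
r2 m[ice→φ2] = [0, 0, 0]
r2 m[fog→φ2] = [16, 19, 13]
r2 m[fog→φ4] = [10, 14, 9]
r2 m[fog→φ6] = [9, 10, 4]
r2 m[fog→φ7] = [13, 14, 13]
r2 m[snow→φ0] = [4, 4, 8]
r2 m[snow→φ1] = [7, 6, 7]
r2 m[snow→φ3] = [11, 4, 3]
r3 m[φ0→sun] = [7, 11, 8]
r3 m[φ0→snow] = [12, 7, 4]
r3 m[φ1→cld] = [12, 10, 7]
r3 m[φ1→snow] = [4, 1, 2]
r3 m[φ2→cld] = [14, 13, 13]
r3 m[φ2→ice] = [17, 14, 16]
r3 m[φ2→fog] = [1, 1, 1]
r3 m[φ3→snow] = [0, 3, 6]
r3 m[φ4→fog] = [6, 5, 4]
r3 m[φ5→sun] = [5, 5, 3]
r3 m[φ6→fog] = [7, 9, 9]
r3 m[φ7→fog] = [3, 5, 0]
r3 m[sun→φ0] = [5, 5, 3]
r3 m[sun→φ5] = [3, 7, 1]
r3 m[cld→φ1] = [0, 0, 0]
r3 m[cld→φ2] = [5, 3, 1]
r3 m[ice→φ2] = [0, 0, 0]
r3 m[fog→φ2] = [16, 19, 13]
r3 m[fog→φ4] = [10, 14, 9]
r3 m[fog→φ6] = [9, 10, 4]
r3 m[fog→φ7] = [13, 14, 13]
r3 m[snow→φ0] = [4, 4, 8]
r3 m[snow→φ1] = [7, 6, 7]
r3 m[snow→φ3] = [11, 4, 3]
r4 m[φ0→sun] = [7, 11, 8]
r4 m[φ0→snow] = [12, 7, 4]
r4 m[φ1→cld] = [12, 10, 7]
r4 m[φ1→snow] = [4, 1, 2]
r4 m[φ2→cld] = [14, 13, 13]
r4 m[φ2→ice] = [17, 14, 16]
r4 m[φ2→fog] = [1, 1, 1]
r4 m[φ3→snow] = [0, 3, 6]
r4 m[φ4→fog] = [6, 5, 4]
r4 m[φ5→sun] = [5, 5, 3]
r4 m[φ6→fog] = [7, 9, 9]
r4 m[φ7→fog] = [3, 5, 0]
r4 m[sun→φ0] = [5, 5, 3]
r4 m[sun→φ5] = [7, 11, 8]
r4 m[cld→φ1] = [14, 13, 13]
r4 m[cld→φ2] = [12, 10, 7]
r4 m[ice→φ2] = [0, 0, 0]
r4 m[fog→φ2] = [16, 19, 13]
r4 m[fog→φ4] = [11, 15, 10]
r4 m[fog→φ6] = [10, 11, 5]
r4 m[fog→φ7] = [14, 15, 14]
r4 m[snow→φ0] = [4, 4, 8]
r4 m[snow→φ1] = [12, 10, 10]
r4 m[snow→φ3] = [16, 8, 6]
r5 m[φ0→sun] = [7, 11, 8]
r5 m[φ0→snow] = [12, 7, 4]
r5 m[φ1→cld] = [15, 13, 11]
r5 m[φ1→snow] = [17, 14, 15]
r5 m[φ2→cld] = [14, 13, 13]
r5 m[φ2→ice] = [23, 20, 22]
r5 m[φ2→fog] = [7, 7, 7]
r5 m[φ3→snow] = [0, 3, 6]
r5 m[φ4→fog] = [6, 5, 4]
r5 m[φ5→sun] = [5, 5, 3]
r5 m[φ6→fog] = [7, 9, 9]
r5 m[φ7→fog] = [3, 5, 0]
r5 m[sun→φ0] = [5, 5, 3]
r5 m[sun→φ5] = [7, 11, 8]
r5 m[cld→φ1] = [14, 13, 13]
r5 m[cld→φ2] = [12, 10, 7]
r5 m[ice→φ2] = [0, 0, 0]
r5 m[fog→φ2] = [16, 19, 13]
r5 m[fog→φ4] = [11, 15, 10]
r5 m[fog→φ6] = [10, 11, 5]
r5 m[fog→φ7] = [14, 15, 14]
r5 m[snow→φ0] = [4, 4, 8]
r5 m[snow→φ1] = [12, 10, 10]
r5 m[snow→φ3] = [16, 8, 6]
r6 m[φ0→sun] = [7, 11, 8]
r6 m[φ0→snow] = [12, 7, 4]
r6 m[φ1→cld] = [15, 13, 11]
r6 m[φ1→snow] = [17, 14, 15]
r6 m[φ2→cld] = [14, 13, 13]
r6 m[φ2→ice] = [23, 20, 22]
r6 m[φ2→fog] = [7, 7, 7]
r6 m[φ3→snow] = [0, 3, 6]
r6 m[φ4→fog] = [6, 5, 4]
r6 m[φ5→sun] = [5, 5, 3]
r6 m[φ6→fog] = [7, 9, 9]
r6 m[φ7→fog] = [3, 5, 0]
r6 m[sun→φ0] = [5, 5, 3]
r6 m[sun→φ5] = [7, 11, 8]
r6 m[cld→φ1] = [14, 13, 13]
r6 m[cld→φ2] = [15, 13, 11]
r6 m[ice→φ2] = [0, 0, 0]
r6 m[fog→φ2] = [16, 19, 13]
r6 m[fog→φ4] = [17, 21, 16]
r6 m[fog→φ6] = [16, 17, 11]
r6 m[fog→φ7] = [20, 21, 20]
r6 m[snow→φ0] = [17, 17, 21]
r6 m[snow→φ1] = [12, 10, 10]
r6 m[snow→φ3] = [29, 21, 19]
r7 m[φ0→sun] = [20, 24, 21]
r7 m[φ0→snow] = [12, 7, 4]
r7 m[φ1→cld] = [15, 13, 11]
r7 m[φ1→snow] = [17, 14, 15]
r7 m[φ2→cld] = [14, 13, 13]
r7 m[φ2→ice] = [27, 24, 26]
r7 m[φ2→fog] = [11, 11, 11]
r7 m[φ3→snow] = [0, 3, 6]
r7 m[φ4→fog] = [6, 5, 4]
r7 m[φ5→sun] = [5, 5, 3]
r7 m[φ6→fog] = [7, 9, 9]
r7 m[φ7→fog] = [3, 5, 0]
r7 m[sun→φ0] = [5, 5, 3]
r7 m[sun→φ5] = [7, 11, 8]
r7 m[cld→φ1] = [14, 13, 13]
r7 m[cld→φ2] = [15, 13, 11]
r7 m[ice→φ2] = [0, 0, 0]
r7 m[fog→φ2] = [16, 19, 13]
r7 m[fog→φ4] = [17, 21, 16]
r7 m[fog→φ6] = [16, 17, 11]
r7 m[fog→φ7] = [20, 21, 20]
r7 m[snow→φ0] = [17, 17, 21]
r7 m[snow→φ1] = [12, 10, 10]
r7 m[snow→φ3] = [29, 21, 19]
r8 m[φ0→sun] = [20, 24, 21]
r8 m[φ0→snow] = [12, 7, 4]
r8 m[φ1→cld] = [15, 13, 11]
r8 m[φ1→snow] = [17, 14, 15]
r8 m[φ2→cld] = [14, 13, 13]
r8 m[φ2→ice] = [27, 24, 26]
r8 m[φ2→fog] = [11, 11, 11]
r8 m[φ3→snow] = [0, 3, 6]
r8 m[φ4→fog] = [6, 5, 4]
r8 m[φ5→sun] = [5, 5, 3]
r8 m[φ6→fog] = [7, 9, 9]
r8 m[φ7→fog] = [3, 5, 0]
r8 m[sun→φ0] = [5, 5, 3]
r8 m[sun→φ5] = [20, 24, 21]
r8 m[cld→φ1] = [14, 13, 13]
r8 m[cld→φ2] = [15, 13, 11]
r8 m[ice→φ2] = [0, 0, 0]
r8 m[fog→φ2] = [16, 19, 13]
r8 m[fog→φ4] = [21, 25, 20]
r8 m[fog→φ6] = [20, 21, 15]
r8 m[fog→φ7] = [24, 25, 24]
r8 m[snow→φ0] = [17, 17, 21]
r8 m[snow→φ1] = [12, 10, 10]
r8 m[snow→φ3] = [29, 21, 19]
r9 m[φ0→sun] = [20, 24, 21]
r9 m[φ0→snow] = [12, 7, 4]
r9 m[φ1→cld] = [15, 13, 11]
r9 m[φ1→snow] = [17, 14, 15]
r9 m[φ2→cld] = [14, 13, 13]
r9 m[φ2→ice] = [27, 24, 26]
r9 m[φ2→fog] = [11, 11, 11]
r9 m[φ3→snow] = [0, 3, 6]
r9 m[φ4→fog] = [6, 5, 4]
r9 m[φ5→sun] = [5, 5, 3]
r9 m[φ6→fog] = [7, 9, 9]
r9 m[φ7→fog] = [3, 5, 0]
r9 m[sun→φ0] = [5, 5, 3]
r9 m[sun→φ5] = [20, 24, 21]
r9 m[cld→φ1] = [14, 13, 13]
r9 m[cld→φ2] = [15, 13, 11]
r9 m[ice→φ2] = [0, 0, 0]
r9 m[fog→φ2] = [16, 19, 13]
r9 m[fog→φ4] = [21, 25, 20]
r9 m[fog→φ6] = [20, 21, 15]
r9 m[fog→φ7] = [24, 25, 24]
r9 m[snow→φ0] = [17, 17, 21]
r9 m[snow→φ1] = [12, 10, 10]
r9 m[snow→φ3] = [29, 21, 19]
fixed point reached at round 9
b[cld] = ⊗ incoming = [29, 26, 24]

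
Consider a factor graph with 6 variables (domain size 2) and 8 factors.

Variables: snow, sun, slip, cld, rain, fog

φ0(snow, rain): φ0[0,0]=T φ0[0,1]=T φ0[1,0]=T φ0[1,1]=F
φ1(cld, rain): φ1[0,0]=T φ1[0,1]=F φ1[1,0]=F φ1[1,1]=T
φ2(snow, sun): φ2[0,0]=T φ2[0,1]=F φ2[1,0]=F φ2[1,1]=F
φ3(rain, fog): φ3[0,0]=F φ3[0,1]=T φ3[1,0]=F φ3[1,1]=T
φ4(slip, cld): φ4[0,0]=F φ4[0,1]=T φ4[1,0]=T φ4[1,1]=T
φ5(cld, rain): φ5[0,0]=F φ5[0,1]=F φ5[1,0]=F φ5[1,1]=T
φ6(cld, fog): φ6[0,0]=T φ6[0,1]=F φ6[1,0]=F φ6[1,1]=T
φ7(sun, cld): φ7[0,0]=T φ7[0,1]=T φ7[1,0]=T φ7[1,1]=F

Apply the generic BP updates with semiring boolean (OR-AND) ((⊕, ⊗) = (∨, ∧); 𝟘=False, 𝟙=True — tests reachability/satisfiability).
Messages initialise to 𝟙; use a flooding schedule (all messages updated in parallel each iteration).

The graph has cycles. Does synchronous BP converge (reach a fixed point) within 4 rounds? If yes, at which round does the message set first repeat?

init: all messages = 𝟙 over 2 values
r1 m[φ0→snow] = [T, T]
r1 m[φ0→rain] = [T, T]
r1 m[φ1→cld] = [T, T]
r1 m[φ1→rain] = [T, T]
r1 m[φ2→snow] = [T, F]
r1 m[φ2→sun] = [T, F]
r1 m[φ3→rain] = [T, T]
r1 m[φ3→fog] = [F, T]
r1 m[φ4→slip] = [T, T]
r1 m[φ4→cld] = [T, T]
r1 m[φ5→cld] = [F, T]
r1 m[φ5→rain] = [F, T]
r1 m[φ6→cld] = [T, T]
r1 m[φ6→fog] = [T, T]
r1 m[φ7→sun] = [T, T]
r1 m[φ7→cld] = [T, T]
r1 m[snow→φ0] = [T, T]
r1 m[snow→φ2] = [T, T]
r1 m[sun→φ2] = [T, T]
r1 m[sun→φ7] = [T, T]
r1 m[slip→φ4] = [T, T]
r1 m[cld→φ1] = [T, T]
r1 m[cld→φ4] = [T, T]
r1 m[cld→φ5] = [T, T]
r1 m[cld→φ6] = [T, T]
r1 m[cld→φ7] = [T, T]
r1 m[rain→φ0] = [T, T]
r1 m[rain→φ1] = [T, T]
r1 m[rain→φ3] = [T, T]
r1 m[rain→φ5] = [T, T]
r1 m[fog→φ3] = [T, T]
r1 m[fog→φ6] = [T, T]
r2 m[φ0→snow] = [T, T]
r2 m[φ0→rain] = [T, T]
r2 m[φ1→cld] = [T, T]
r2 m[φ1→rain] = [T, T]
r2 m[φ2→snow] = [T, F]
r2 m[φ2→sun] = [T, F]
r2 m[φ3→rain] = [T, T]
r2 m[φ3→fog] = [F, T]
r2 m[φ4→slip] = [T, T]
r2 m[φ4→cld] = [T, T]
r2 m[φ5→cld] = [F, T]
r2 m[φ5→rain] = [F, T]
r2 m[φ6→cld] = [T, T]
r2 m[φ6→fog] = [T, T]
r2 m[φ7→sun] = [T, T]
r2 m[φ7→cld] = [T, T]
r2 m[snow→φ0] = [T, F]
r2 m[snow→φ2] = [T, T]
r2 m[sun→φ2] = [T, T]
r2 m[sun→φ7] = [T, F]
r2 m[slip→φ4] = [T, T]
r2 m[cld→φ1] = [F, T]
r2 m[cld→φ4] = [F, T]
r2 m[cld→φ5] = [T, T]
r2 m[cld→φ6] = [F, T]
r2 m[cld→φ7] = [F, T]
r2 m[rain→φ0] = [F, T]
r2 m[rain→φ1] = [F, T]
r2 m[rain→φ3] = [F, T]
r2 m[rain→φ5] = [T, T]
r2 m[fog→φ3] = [T, T]
r2 m[fog→φ6] = [F, T]
r3 m[φ0→snow] = [T, F]
r3 m[φ0→rain] = [T, T]
r3 m[φ1→cld] = [F, T]
r3 m[φ1→rain] = [F, T]
r3 m[φ2→snow] = [T, F]
r3 m[φ2→sun] = [T, F]
r3 m[φ3→rain] = [T, T]
r3 m[φ3→fog] = [F, T]
r3 m[φ4→slip] = [T, T]
r3 m[φ4→cld] = [T, T]
r3 m[φ5→cld] = [F, T]
r3 m[φ5→rain] = [F, T]
r3 m[φ6→cld] = [F, T]
r3 m[φ6→fog] = [F, T]
r3 m[φ7→sun] = [T, F]
r3 m[φ7→cld] = [T, T]
r3 m[snow→φ0] = [T, F]
r3 m[snow→φ2] = [T, T]
r3 m[sun→φ2] = [T, T]
r3 m[sun→φ7] = [T, F]
r3 m[slip→φ4] = [T, T]
r3 m[cld→φ1] = [F, T]
r3 m[cld→φ4] = [F, T]
r3 m[cld→φ5] = [T, T]
r3 m[cld→φ6] = [F, T]
r3 m[cld→φ7] = [F, T]
r3 m[rain→φ0] = [F, T]
r3 m[rain→φ1] = [F, T]
r3 m[rain→φ3] = [F, T]
r3 m[rain→φ5] = [T, T]
r3 m[fog→φ3] = [T, T]
r3 m[fog→φ6] = [F, T]
r4 m[φ0→snow] = [T, F]
r4 m[φ0→rain] = [T, T]
r4 m[φ1→cld] = [F, T]
r4 m[φ1→rain] = [F, T]
r4 m[φ2→snow] = [T, F]
r4 m[φ2→sun] = [T, F]
r4 m[φ3→rain] = [T, T]
r4 m[φ3→fog] = [F, T]
r4 m[φ4→slip] = [T, T]
r4 m[φ4→cld] = [T, T]
r4 m[φ5→cld] = [F, T]
r4 m[φ5→rain] = [F, T]
r4 m[φ6→cld] = [F, T]
r4 m[φ6→fog] = [F, T]
r4 m[φ7→sun] = [T, F]
r4 m[φ7→cld] = [T, T]
r4 m[snow→φ0] = [T, F]
r4 m[snow→φ2] = [T, F]
r4 m[sun→φ2] = [T, F]
r4 m[sun→φ7] = [T, F]
r4 m[slip→φ4] = [T, T]
r4 m[cld→φ1] = [F, T]
r4 m[cld→φ4] = [F, T]
r4 m[cld→φ5] = [F, T]
r4 m[cld→φ6] = [F, T]
r4 m[cld→φ7] = [F, T]
r4 m[rain→φ0] = [F, T]
r4 m[rain→φ1] = [F, T]
r4 m[rain→φ3] = [F, T]
r4 m[rain→φ5] = [F, T]
r4 m[fog→φ3] = [F, T]
r4 m[fog→φ6] = [F, T]
no fixed point within 4 rounds

NOT CONVERGED within 4 rounds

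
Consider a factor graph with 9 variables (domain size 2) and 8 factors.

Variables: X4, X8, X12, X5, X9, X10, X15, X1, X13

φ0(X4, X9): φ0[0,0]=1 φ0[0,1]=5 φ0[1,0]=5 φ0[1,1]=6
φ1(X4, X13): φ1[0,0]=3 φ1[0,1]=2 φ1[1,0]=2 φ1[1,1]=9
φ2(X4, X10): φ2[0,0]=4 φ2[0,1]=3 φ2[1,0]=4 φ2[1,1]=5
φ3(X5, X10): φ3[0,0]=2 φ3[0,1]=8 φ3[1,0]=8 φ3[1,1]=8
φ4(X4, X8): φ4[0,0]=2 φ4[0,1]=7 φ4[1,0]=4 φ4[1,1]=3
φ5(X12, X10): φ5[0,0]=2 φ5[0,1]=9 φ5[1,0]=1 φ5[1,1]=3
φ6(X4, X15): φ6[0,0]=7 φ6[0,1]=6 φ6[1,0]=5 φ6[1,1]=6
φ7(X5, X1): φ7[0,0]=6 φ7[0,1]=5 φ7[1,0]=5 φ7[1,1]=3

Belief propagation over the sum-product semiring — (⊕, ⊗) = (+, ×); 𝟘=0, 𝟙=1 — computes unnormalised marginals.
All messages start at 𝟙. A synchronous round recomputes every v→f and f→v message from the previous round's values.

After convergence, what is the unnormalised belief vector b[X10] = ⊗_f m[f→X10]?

b[X10] = [13237464, 104177760]

init: all messages = 𝟙 over 2 values
r1 m[φ0→X4] = [6, 11]
r1 m[φ0→X9] = [6, 11]
r1 m[φ1→X4] = [5, 11]
r1 m[φ1→X13] = [5, 11]
r1 m[φ2→X4] = [7, 9]
r1 m[φ2→X10] = [8, 8]
r1 m[φ3→X5] = [10, 16]
r1 m[φ3→X10] = [10, 16]
r1 m[φ4→X4] = [9, 7]
r1 m[φ4→X8] = [6, 10]
r1 m[φ5→X12] = [11, 4]
r1 m[φ5→X10] = [3, 12]
r1 m[φ6→X4] = [13, 11]
r1 m[φ6→X15] = [12, 12]
r1 m[φ7→X5] = [11, 8]
r1 m[φ7→X1] = [11, 8]
r1 m[X4→φ0] = [1, 1]
r1 m[X4→φ1] = [1, 1]
r1 m[X4→φ2] = [1, 1]
r1 m[X4→φ4] = [1, 1]
r1 m[X4→φ6] = [1, 1]
r1 m[X8→φ4] = [1, 1]
r1 m[X12→φ5] = [1, 1]
r1 m[X5→φ3] = [1, 1]
r1 m[X5→φ7] = [1, 1]
r1 m[X9→φ0] = [1, 1]
r1 m[X10→φ2] = [1, 1]
r1 m[X10→φ3] = [1, 1]
r1 m[X10→φ5] = [1, 1]
r1 m[X15→φ6] = [1, 1]
r1 m[X1→φ7] = [1, 1]
r1 m[X13→φ1] = [1, 1]
r2 m[φ0→X4] = [6, 11]
r2 m[φ0→X9] = [6, 11]
r2 m[φ1→X4] = [5, 11]
r2 m[φ1→X13] = [5, 11]
r2 m[φ2→X4] = [7, 9]
r2 m[φ2→X10] = [8, 8]
r2 m[φ3→X5] = [10, 16]
r2 m[φ3→X10] = [10, 16]
r2 m[φ4→X4] = [9, 7]
r2 m[φ4→X8] = [6, 10]
r2 m[φ5→X12] = [11, 4]
r2 m[φ5→X10] = [3, 12]
r2 m[φ6→X4] = [13, 11]
r2 m[φ6→X15] = [12, 12]
r2 m[φ7→X5] = [11, 8]
r2 m[φ7→X1] = [11, 8]
r2 m[X4→φ0] = [4095, 7623]
r2 m[X4→φ1] = [4914, 7623]
r2 m[X4→φ2] = [3510, 9317]
r2 m[X4→φ4] = [2730, 11979]
r2 m[X4→φ6] = [1890, 7623]
r2 m[X8→φ4] = [1, 1]
r2 m[X12→φ5] = [1, 1]
r2 m[X5→φ3] = [11, 8]
r2 m[X5→φ7] = [10, 16]
r2 m[X9→φ0] = [1, 1]
r2 m[X10→φ2] = [30, 192]
r2 m[X10→φ3] = [24, 96]
r2 m[X10→φ5] = [80, 128]
r2 m[X15→φ6] = [1, 1]
r2 m[X1→φ7] = [1, 1]
r2 m[X13→φ1] = [1, 1]
r3 m[φ0→X4] = [6, 11]
r3 m[φ0→X9] = [42210, 66213]
r3 m[φ1→X4] = [5, 11]
r3 m[φ1→X13] = [29988, 78435]
r3 m[φ2→X4] = [696, 1080]
r3 m[φ2→X10] = [51308, 57115]
r3 m[φ3→X5] = [816, 960]
r3 m[φ3→X10] = [86, 152]
r3 m[φ4→X4] = [9, 7]
r3 m[φ4→X8] = [53376, 55047]
r3 m[φ5→X12] = [1312, 464]
r3 m[φ5→X10] = [3, 12]
r3 m[φ6→X4] = [13, 11]
r3 m[φ6→X15] = [51345, 57078]
r3 m[φ7→X5] = [11, 8]
r3 m[φ7→X1] = [140, 98]
r3 m[X4→φ0] = [4095, 7623]
r3 m[X4→φ1] = [4914, 7623]
r3 m[X4→φ2] = [3510, 9317]
r3 m[X4→φ4] = [2730, 11979]
r3 m[X4→φ6] = [1890, 7623]
r3 m[X8→φ4] = [1, 1]
r3 m[X12→φ5] = [1, 1]
r3 m[X5→φ3] = [11, 8]
r3 m[X5→φ7] = [10, 16]
r3 m[X9→φ0] = [1, 1]
r3 m[X10→φ2] = [30, 192]
r3 m[X10→φ3] = [24, 96]
r3 m[X10→φ5] = [80, 128]
r3 m[X15→φ6] = [1, 1]
r3 m[X1→φ7] = [1, 1]
r3 m[X13→φ1] = [1, 1]
r4 m[φ0→X4] = [6, 11]
r4 m[φ0→X9] = [42210, 66213]
r4 m[φ1→X4] = [5, 11]
r4 m[φ1→X13] = [29988, 78435]
r4 m[φ2→X4] = [696, 1080]
r4 m[φ2→X10] = [51308, 57115]
r4 m[φ3→X5] = [816, 960]
r4 m[φ3→X10] = [86, 152]
r4 m[φ4→X4] = [9, 7]
r4 m[φ4→X8] = [53376, 55047]
r4 m[φ5→X12] = [1312, 464]
r4 m[φ5→X10] = [3, 12]
r4 m[φ6→X4] = [13, 11]
r4 m[φ6→X15] = [51345, 57078]
r4 m[φ7→X5] = [11, 8]
r4 m[φ7→X1] = [140, 98]
r4 m[X4→φ0] = [407160, 914760]
r4 m[X4→φ1] = [488592, 914760]
r4 m[X4→φ2] = [3510, 9317]
r4 m[X4→φ4] = [271440, 1437480]
r4 m[X4→φ6] = [187920, 914760]
r4 m[X8→φ4] = [1, 1]
r4 m[X12→φ5] = [1, 1]
r4 m[X5→φ3] = [11, 8]
r4 m[X5→φ7] = [816, 960]
r4 m[X9→φ0] = [1, 1]
r4 m[X10→φ2] = [258, 1824]
r4 m[X10→φ3] = [153924, 685380]
r4 m[X10→φ5] = [4412488, 8681480]
r4 m[X15→φ6] = [1, 1]
r4 m[X1→φ7] = [1, 1]
r4 m[X13→φ1] = [1, 1]
r5 m[φ0→X4] = [6, 11]
r5 m[φ0→X9] = [4980960, 7524360]
r5 m[φ1→X4] = [5, 11]
r5 m[φ1→X13] = [3295296, 9210024]
r5 m[φ2→X4] = [6504, 10152]
r5 m[φ2→X10] = [51308, 57115]
r5 m[φ3→X5] = [5790888, 6714432]
r5 m[φ3→X10] = [86, 152]
r5 m[φ4→X4] = [9, 7]
r5 m[φ4→X8] = [6292800, 6212520]
r5 m[φ5→X12] = [86958296, 30456928]
r5 m[φ5→X10] = [3, 12]
r5 m[φ6→X4] = [13, 11]
r5 m[φ6→X15] = [5889240, 6616080]
r5 m[φ7→X5] = [11, 8]
r5 m[φ7→X1] = [9696, 6960]
r5 m[X4→φ0] = [407160, 914760]
r5 m[X4→φ1] = [488592, 914760]
r5 m[X4→φ2] = [3510, 9317]
r5 m[X4→φ4] = [271440, 1437480]
r5 m[X4→φ6] = [187920, 914760]
r5 m[X8→φ4] = [1, 1]
r5 m[X12→φ5] = [1, 1]
r5 m[X5→φ3] = [11, 8]
r5 m[X5→φ7] = [816, 960]
r5 m[X9→φ0] = [1, 1]
r5 m[X10→φ2] = [258, 1824]
r5 m[X10→φ3] = [153924, 685380]
r5 m[X10→φ5] = [4412488, 8681480]
r5 m[X15→φ6] = [1, 1]
r5 m[X1→φ7] = [1, 1]
r5 m[X13→φ1] = [1, 1]
r6 m[φ0→X4] = [6, 11]
r6 m[φ0→X9] = [4980960, 7524360]
r6 m[φ1→X4] = [5, 11]
r6 m[φ1→X13] = [3295296, 9210024]
r6 m[φ2→X4] = [6504, 10152]
r6 m[φ2→X10] = [51308, 57115]
r6 m[φ3→X5] = [5790888, 6714432]
r6 m[φ3→X10] = [86, 152]
r6 m[φ4→X4] = [9, 7]
r6 m[φ4→X8] = [6292800, 6212520]
r6 m[φ5→X12] = [86958296, 30456928]
r6 m[φ5→X10] = [3, 12]
r6 m[φ6→X4] = [13, 11]
r6 m[φ6→X15] = [5889240, 6616080]
r6 m[φ7→X5] = [11, 8]
r6 m[φ7→X1] = [9696, 6960]
r6 m[X4→φ0] = [3804840, 8598744]
r6 m[X4→φ1] = [4565808, 8598744]
r6 m[X4→φ2] = [3510, 9317]
r6 m[X4→φ4] = [2536560, 13512312]
r6 m[X4→φ6] = [1756080, 8598744]
r6 m[X8→φ4] = [1, 1]
r6 m[X12→φ5] = [1, 1]
r6 m[X5→φ3] = [11, 8]
r6 m[X5→φ7] = [5790888, 6714432]
r6 m[X9→φ0] = [1, 1]
r6 m[X10→φ2] = [258, 1824]
r6 m[X10→φ3] = [153924, 685380]
r6 m[X10→φ5] = [4412488, 8681480]
r6 m[X15→φ6] = [1, 1]
r6 m[X1→φ7] = [1, 1]
r6 m[X13→φ1] = [1, 1]
r7 m[φ0→X4] = [6, 11]
r7 m[φ0→X9] = [46798560, 70616664]
r7 m[φ1→X4] = [5, 11]
r7 m[φ1→X13] = [30894912, 86520312]
r7 m[φ2→X4] = [6504, 10152]
r7 m[φ2→X10] = [51308, 57115]
r7 m[φ3→X5] = [5790888, 6714432]
r7 m[φ3→X10] = [86, 152]
r7 m[φ4→X4] = [9, 7]
r7 m[φ4→X8] = [59122368, 58292856]
r7 m[φ5→X12] = [86958296, 30456928]
r7 m[φ5→X10] = [3, 12]
r7 m[φ6→X4] = [13, 11]
r7 m[φ6→X15] = [55286280, 62128944]
r7 m[φ7→X5] = [11, 8]
r7 m[φ7→X1] = [68317488, 49097736]
r7 m[X4→φ0] = [3804840, 8598744]
r7 m[X4→φ1] = [4565808, 8598744]
r7 m[X4→φ2] = [3510, 9317]
r7 m[X4→φ4] = [2536560, 13512312]
r7 m[X4→φ6] = [1756080, 8598744]
r7 m[X8→φ4] = [1, 1]
r7 m[X12→φ5] = [1, 1]
r7 m[X5→φ3] = [11, 8]
r7 m[X5→φ7] = [5790888, 6714432]
r7 m[X9→φ0] = [1, 1]
r7 m[X10→φ2] = [258, 1824]
r7 m[X10→φ3] = [153924, 685380]
r7 m[X10→φ5] = [4412488, 8681480]
r7 m[X15→φ6] = [1, 1]
r7 m[X1→φ7] = [1, 1]
r7 m[X13→φ1] = [1, 1]
r8 m[φ0→X4] = [6, 11]
r8 m[φ0→X9] = [46798560, 70616664]
r8 m[φ1→X4] = [5, 11]
r8 m[φ1→X13] = [30894912, 86520312]
r8 m[φ2→X4] = [6504, 10152]
r8 m[φ2→X10] = [51308, 57115]
r8 m[φ3→X5] = [5790888, 6714432]
r8 m[φ3→X10] = [86, 152]
r8 m[φ4→X4] = [9, 7]
r8 m[φ4→X8] = [59122368, 58292856]
r8 m[φ5→X12] = [86958296, 30456928]
r8 m[φ5→X10] = [3, 12]
r8 m[φ6→X4] = [13, 11]
r8 m[φ6→X15] = [55286280, 62128944]
r8 m[φ7→X5] = [11, 8]
r8 m[φ7→X1] = [68317488, 49097736]
r8 m[X4→φ0] = [3804840, 8598744]
r8 m[X4→φ1] = [4565808, 8598744]
r8 m[X4→φ2] = [3510, 9317]
r8 m[X4→φ4] = [2536560, 13512312]
r8 m[X4→φ6] = [1756080, 8598744]
r8 m[X8→φ4] = [1, 1]
r8 m[X12→φ5] = [1, 1]
r8 m[X5→φ3] = [11, 8]
r8 m[X5→φ7] = [5790888, 6714432]
r8 m[X9→φ0] = [1, 1]
r8 m[X10→φ2] = [258, 1824]
r8 m[X10→φ3] = [153924, 685380]
r8 m[X10→φ5] = [4412488, 8681480]
r8 m[X15→φ6] = [1, 1]
r8 m[X1→φ7] = [1, 1]
r8 m[X13→φ1] = [1, 1]
fixed point reached at round 8
b[X10] = ⊗ incoming = [13237464, 104177760]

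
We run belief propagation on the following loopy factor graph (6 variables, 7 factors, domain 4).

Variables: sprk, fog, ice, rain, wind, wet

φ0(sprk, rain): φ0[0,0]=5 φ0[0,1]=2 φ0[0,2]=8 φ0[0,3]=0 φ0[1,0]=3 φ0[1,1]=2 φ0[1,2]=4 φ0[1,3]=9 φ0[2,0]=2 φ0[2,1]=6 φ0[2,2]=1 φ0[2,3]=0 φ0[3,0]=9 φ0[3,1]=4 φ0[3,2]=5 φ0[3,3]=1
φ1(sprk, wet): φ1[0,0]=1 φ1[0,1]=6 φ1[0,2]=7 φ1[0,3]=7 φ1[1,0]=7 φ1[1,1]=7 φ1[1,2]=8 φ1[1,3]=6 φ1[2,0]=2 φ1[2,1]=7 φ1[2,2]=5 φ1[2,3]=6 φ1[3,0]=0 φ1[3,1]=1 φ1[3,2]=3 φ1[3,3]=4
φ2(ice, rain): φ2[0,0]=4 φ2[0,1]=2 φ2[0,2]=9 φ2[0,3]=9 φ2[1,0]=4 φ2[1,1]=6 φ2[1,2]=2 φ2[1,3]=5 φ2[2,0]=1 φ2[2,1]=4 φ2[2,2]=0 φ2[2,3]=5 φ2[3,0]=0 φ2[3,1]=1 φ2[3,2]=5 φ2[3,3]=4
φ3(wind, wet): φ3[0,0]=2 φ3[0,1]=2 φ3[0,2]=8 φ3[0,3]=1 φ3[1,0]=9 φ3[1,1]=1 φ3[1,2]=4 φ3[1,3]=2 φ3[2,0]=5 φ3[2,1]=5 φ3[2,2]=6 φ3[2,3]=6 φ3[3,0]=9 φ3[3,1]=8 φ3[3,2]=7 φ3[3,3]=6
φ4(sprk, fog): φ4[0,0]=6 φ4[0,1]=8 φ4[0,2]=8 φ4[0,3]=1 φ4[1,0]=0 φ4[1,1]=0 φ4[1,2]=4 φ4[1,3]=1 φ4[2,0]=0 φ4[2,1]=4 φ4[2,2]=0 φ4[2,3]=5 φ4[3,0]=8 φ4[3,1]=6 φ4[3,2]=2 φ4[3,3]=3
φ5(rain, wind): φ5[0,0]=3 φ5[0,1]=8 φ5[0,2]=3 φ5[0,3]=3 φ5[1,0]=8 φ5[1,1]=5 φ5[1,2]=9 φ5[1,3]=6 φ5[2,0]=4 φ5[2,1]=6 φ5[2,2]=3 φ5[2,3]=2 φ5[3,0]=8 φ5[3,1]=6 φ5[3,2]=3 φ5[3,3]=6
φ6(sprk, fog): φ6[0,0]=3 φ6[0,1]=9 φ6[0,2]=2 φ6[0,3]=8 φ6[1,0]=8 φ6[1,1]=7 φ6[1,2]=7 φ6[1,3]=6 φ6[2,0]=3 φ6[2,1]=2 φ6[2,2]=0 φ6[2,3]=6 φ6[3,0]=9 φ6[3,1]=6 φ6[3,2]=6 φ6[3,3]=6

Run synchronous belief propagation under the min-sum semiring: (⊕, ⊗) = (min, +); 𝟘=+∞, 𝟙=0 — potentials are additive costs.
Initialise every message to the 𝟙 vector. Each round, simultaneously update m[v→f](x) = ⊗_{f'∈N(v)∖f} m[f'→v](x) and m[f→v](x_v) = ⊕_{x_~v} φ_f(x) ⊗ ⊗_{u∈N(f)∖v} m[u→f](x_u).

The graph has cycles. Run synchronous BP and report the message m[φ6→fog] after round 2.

init: all messages = 𝟙 over 4 values
r1 m[φ0→sprk] = [0, 2, 0, 1]
r1 m[φ0→rain] = [2, 2, 1, 0]
r1 m[φ1→sprk] = [1, 6, 2, 0]
r1 m[φ1→wet] = [0, 1, 3, 4]
r1 m[φ2→ice] = [2, 2, 0, 0]
r1 m[φ2→rain] = [0, 1, 0, 4]
r1 m[φ3→wind] = [1, 1, 5, 6]
r1 m[φ3→wet] = [2, 1, 4, 1]
r1 m[φ4→sprk] = [1, 0, 0, 2]
r1 m[φ4→fog] = [0, 0, 0, 1]
r1 m[φ5→rain] = [3, 5, 2, 3]
r1 m[φ5→wind] = [3, 5, 3, 2]
r1 m[φ6→sprk] = [2, 6, 0, 6]
r1 m[φ6→fog] = [3, 2, 0, 6]
r1 m[sprk→φ0] = [0, 0, 0, 0]
r1 m[sprk→φ1] = [0, 0, 0, 0]
r1 m[sprk→φ4] = [0, 0, 0, 0]
r1 m[sprk→φ6] = [0, 0, 0, 0]
r1 m[fog→φ4] = [0, 0, 0, 0]
r1 m[fog→φ6] = [0, 0, 0, 0]
r1 m[ice→φ2] = [0, 0, 0, 0]
r1 m[rain→φ0] = [0, 0, 0, 0]
r1 m[rain→φ2] = [0, 0, 0, 0]
r1 m[rain→φ5] = [0, 0, 0, 0]
r1 m[wind→φ3] = [0, 0, 0, 0]
r1 m[wind→φ5] = [0, 0, 0, 0]
r1 m[wet→φ1] = [0, 0, 0, 0]
r1 m[wet→φ3] = [0, 0, 0, 0]
r2 m[φ0→sprk] = [0, 2, 0, 1]
r2 m[φ0→rain] = [2, 2, 1, 0]
r2 m[φ1→sprk] = [1, 6, 2, 0]
r2 m[φ1→wet] = [0, 1, 3, 4]
r2 m[φ2→ice] = [2, 2, 0, 0]
r2 m[φ2→rain] = [0, 1, 0, 4]
r2 m[φ3→wind] = [1, 1, 5, 6]
r2 m[φ3→wet] = [2, 1, 4, 1]
r2 m[φ4→sprk] = [1, 0, 0, 2]
r2 m[φ4→fog] = [0, 0, 0, 1]
r2 m[φ5→rain] = [3, 5, 2, 3]
r2 m[φ5→wind] = [3, 5, 3, 2]
r2 m[φ6→sprk] = [2, 6, 0, 6]
r2 m[φ6→fog] = [3, 2, 0, 6]
r2 m[sprk→φ0] = [4, 12, 2, 8]
r2 m[sprk→φ1] = [3, 8, 0, 9]
r2 m[sprk→φ4] = [3, 14, 2, 7]
r2 m[sprk→φ6] = [2, 8, 2, 3]
r2 m[fog→φ4] = [3, 2, 0, 6]
r2 m[fog→φ6] = [0, 0, 0, 1]
r2 m[ice→φ2] = [0, 0, 0, 0]
r2 m[rain→φ0] = [3, 6, 2, 7]
r2 m[rain→φ2] = [5, 7, 3, 3]
r2 m[rain→φ5] = [2, 3, 1, 4]
r2 m[wind→φ3] = [3, 5, 3, 2]
r2 m[wind→φ5] = [1, 1, 5, 6]
r2 m[wet→φ1] = [2, 1, 4, 1]
r2 m[wet→φ3] = [0, 1, 3, 4]

message @ round 2 = [3, 2, 0, 6]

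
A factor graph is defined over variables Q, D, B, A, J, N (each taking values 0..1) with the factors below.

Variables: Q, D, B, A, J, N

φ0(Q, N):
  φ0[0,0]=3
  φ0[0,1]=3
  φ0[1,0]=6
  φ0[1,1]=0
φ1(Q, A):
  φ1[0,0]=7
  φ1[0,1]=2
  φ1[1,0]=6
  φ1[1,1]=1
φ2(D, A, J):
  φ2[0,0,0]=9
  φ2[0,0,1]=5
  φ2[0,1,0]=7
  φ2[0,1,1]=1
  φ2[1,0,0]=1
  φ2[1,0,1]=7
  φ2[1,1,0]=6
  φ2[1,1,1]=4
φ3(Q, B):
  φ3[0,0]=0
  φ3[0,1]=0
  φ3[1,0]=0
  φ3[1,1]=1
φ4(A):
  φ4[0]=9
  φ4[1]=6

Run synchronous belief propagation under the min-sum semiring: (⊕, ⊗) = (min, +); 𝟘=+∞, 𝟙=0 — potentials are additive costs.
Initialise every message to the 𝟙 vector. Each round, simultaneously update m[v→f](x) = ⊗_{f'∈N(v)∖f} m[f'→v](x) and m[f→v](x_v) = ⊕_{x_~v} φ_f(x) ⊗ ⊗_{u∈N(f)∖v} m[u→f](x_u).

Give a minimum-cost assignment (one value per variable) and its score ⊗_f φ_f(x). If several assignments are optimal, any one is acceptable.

init: all messages = 𝟙 over 2 values
r1 m[φ0→Q] = [3, 0]
r1 m[φ0→N] = [3, 0]
r1 m[φ1→Q] = [2, 1]
r1 m[φ1→A] = [6, 1]
r1 m[φ2→D] = [1, 1]
r1 m[φ2→A] = [1, 1]
r1 m[φ2→J] = [1, 1]
r1 m[φ3→Q] = [0, 0]
r1 m[φ3→B] = [0, 0]
r1 m[φ4→A] = [9, 6]
r1 m[Q→φ0] = [0, 0]
r1 m[Q→φ1] = [0, 0]
r1 m[Q→φ3] = [0, 0]
r1 m[D→φ2] = [0, 0]
r1 m[B→φ3] = [0, 0]
r1 m[A→φ1] = [0, 0]
r1 m[A→φ2] = [0, 0]
r1 m[A→φ4] = [0, 0]
r1 m[J→φ2] = [0, 0]
r1 m[N→φ0] = [0, 0]
r2 m[φ0→Q] = [3, 0]
r2 m[φ0→N] = [3, 0]
r2 m[φ1→Q] = [2, 1]
r2 m[φ1→A] = [6, 1]
r2 m[φ2→D] = [1, 1]
r2 m[φ2→A] = [1, 1]
r2 m[φ2→J] = [1, 1]
r2 m[φ3→Q] = [0, 0]
r2 m[φ3→B] = [0, 0]
r2 m[φ4→A] = [9, 6]
r2 m[Q→φ0] = [2, 1]
r2 m[Q→φ1] = [3, 0]
r2 m[Q→φ3] = [5, 1]
r2 m[D→φ2] = [0, 0]
r2 m[B→φ3] = [0, 0]
r2 m[A→φ1] = [10, 7]
r2 m[A→φ2] = [15, 7]
r2 m[A→φ4] = [7, 2]
r2 m[J→φ2] = [0, 0]
r2 m[N→φ0] = [0, 0]
r3 m[φ0→Q] = [3, 0]
r3 m[φ0→N] = [5, 1]
r3 m[φ1→Q] = [9, 8]
r3 m[φ1→A] = [6, 1]
r3 m[φ2→D] = [8, 11]
r3 m[φ2→A] = [1, 1]
r3 m[φ2→J] = [13, 8]
r3 m[φ3→Q] = [0, 0]
r3 m[φ3→B] = [1, 2]
r3 m[φ4→A] = [9, 6]
r3 m[Q→φ0] = [2, 1]
r3 m[Q→φ1] = [3, 0]
r3 m[Q→φ3] = [5, 1]
r3 m[D→φ2] = [0, 0]
r3 m[B→φ3] = [0, 0]
r3 m[A→φ1] = [10, 7]
r3 m[A→φ2] = [15, 7]
r3 m[A→φ4] = [7, 2]
r3 m[J→φ2] = [0, 0]
r3 m[N→φ0] = [0, 0]
r4 m[φ0→Q] = [3, 0]
r4 m[φ0→N] = [5, 1]
r4 m[φ1→Q] = [9, 8]
r4 m[φ1→A] = [6, 1]
r4 m[φ2→D] = [8, 11]
r4 m[φ2→A] = [1, 1]
r4 m[φ2→J] = [13, 8]
r4 m[φ3→Q] = [0, 0]
r4 m[φ3→B] = [1, 2]
r4 m[φ4→A] = [9, 6]
r4 m[Q→φ0] = [9, 8]
r4 m[Q→φ1] = [3, 0]
r4 m[Q→φ3] = [12, 8]
r4 m[D→φ2] = [0, 0]
r4 m[B→φ3] = [0, 0]
r4 m[A→φ1] = [10, 7]
r4 m[A→φ2] = [15, 7]
r4 m[A→φ4] = [7, 2]
r4 m[J→φ2] = [0, 0]
r4 m[N→φ0] = [0, 0]
r5 m[φ0→Q] = [3, 0]
r5 m[φ0→N] = [12, 8]
r5 m[φ1→Q] = [9, 8]
r5 m[φ1→A] = [6, 1]
r5 m[φ2→D] = [8, 11]
r5 m[φ2→A] = [1, 1]
r5 m[φ2→J] = [13, 8]
r5 m[φ3→Q] = [0, 0]
r5 m[φ3→B] = [8, 9]
r5 m[φ4→A] = [9, 6]
r5 m[Q→φ0] = [9, 8]
r5 m[Q→φ1] = [3, 0]
r5 m[Q→φ3] = [12, 8]
r5 m[D→φ2] = [0, 0]
r5 m[B→φ3] = [0, 0]
r5 m[A→φ1] = [10, 7]
r5 m[A→φ2] = [15, 7]
r5 m[A→φ4] = [7, 2]
r5 m[J→φ2] = [0, 0]
r5 m[N→φ0] = [0, 0]
r6 m[φ0→Q] = [3, 0]
r6 m[φ0→N] = [12, 8]
r6 m[φ1→Q] = [9, 8]
r6 m[φ1→A] = [6, 1]
r6 m[φ2→D] = [8, 11]
r6 m[φ2→A] = [1, 1]
r6 m[φ2→J] = [13, 8]
r6 m[φ3→Q] = [0, 0]
r6 m[φ3→B] = [8, 9]
r6 m[φ4→A] = [9, 6]
r6 m[Q→φ0] = [9, 8]
r6 m[Q→φ1] = [3, 0]
r6 m[Q→φ3] = [12, 8]
r6 m[D→φ2] = [0, 0]
r6 m[B→φ3] = [0, 0]
r6 m[A→φ1] = [10, 7]
r6 m[A→φ2] = [15, 7]
r6 m[A→φ4] = [7, 2]
r6 m[J→φ2] = [0, 0]
r6 m[N→φ0] = [0, 0]
fixed point reached at round 6
traceback from Q: (Q=1, D=0, B=0, A=1, J=1, N=1), score=8

assignment: (Q=1, D=0, B=0, A=1, J=1, N=1); score = 8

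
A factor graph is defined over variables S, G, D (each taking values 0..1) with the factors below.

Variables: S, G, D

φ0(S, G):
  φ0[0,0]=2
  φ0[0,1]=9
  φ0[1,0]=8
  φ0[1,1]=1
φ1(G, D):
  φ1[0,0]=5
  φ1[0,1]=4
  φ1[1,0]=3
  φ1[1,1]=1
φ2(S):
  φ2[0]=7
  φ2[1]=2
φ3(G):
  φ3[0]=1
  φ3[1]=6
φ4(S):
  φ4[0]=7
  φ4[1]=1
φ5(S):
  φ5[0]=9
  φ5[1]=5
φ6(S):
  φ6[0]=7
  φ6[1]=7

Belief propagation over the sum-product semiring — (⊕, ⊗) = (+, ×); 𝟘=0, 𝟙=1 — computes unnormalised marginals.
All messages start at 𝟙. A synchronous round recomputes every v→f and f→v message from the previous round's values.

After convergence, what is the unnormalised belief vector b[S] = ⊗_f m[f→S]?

b[S] = [722358, 6720]

init: all messages = 𝟙 over 2 values
r1 m[φ0→S] = [11, 9]
r1 m[φ0→G] = [10, 10]
r1 m[φ1→G] = [9, 4]
r1 m[φ1→D] = [8, 5]
r1 m[φ2→S] = [7, 2]
r1 m[φ3→G] = [1, 6]
r1 m[φ4→S] = [7, 1]
r1 m[φ5→S] = [9, 5]
r1 m[φ6→S] = [7, 7]
r1 m[S→φ0] = [1, 1]
r1 m[S→φ2] = [1, 1]
r1 m[S→φ4] = [1, 1]
r1 m[S→φ5] = [1, 1]
r1 m[S→φ6] = [1, 1]
r1 m[G→φ0] = [1, 1]
r1 m[G→φ1] = [1, 1]
r1 m[G→φ3] = [1, 1]
r1 m[D→φ1] = [1, 1]
r2 m[φ0→S] = [11, 9]
r2 m[φ0→G] = [10, 10]
r2 m[φ1→G] = [9, 4]
r2 m[φ1→D] = [8, 5]
r2 m[φ2→S] = [7, 2]
r2 m[φ3→G] = [1, 6]
r2 m[φ4→S] = [7, 1]
r2 m[φ5→S] = [9, 5]
r2 m[φ6→S] = [7, 7]
r2 m[S→φ0] = [3087, 70]
r2 m[S→φ2] = [4851, 315]
r2 m[S→φ4] = [4851, 630]
r2 m[S→φ5] = [3773, 126]
r2 m[S→φ6] = [4851, 90]
r2 m[G→φ0] = [9, 24]
r2 m[G→φ1] = [10, 60]
r2 m[G→φ3] = [90, 40]
r2 m[D→φ1] = [1, 1]
r3 m[φ0→S] = [234, 96]
r3 m[φ0→G] = [6734, 27853]
r3 m[φ1→G] = [9, 4]
r3 m[φ1→D] = [230, 100]
r3 m[φ2→S] = [7, 2]
r3 m[φ3→G] = [1, 6]
r3 m[φ4→S] = [7, 1]
r3 m[φ5→S] = [9, 5]
r3 m[φ6→S] = [7, 7]
r3 m[S→φ0] = [3087, 70]
r3 m[S→φ2] = [4851, 315]
r3 m[S→φ4] = [4851, 630]
r3 m[S→φ5] = [3773, 126]
r3 m[S→φ6] = [4851, 90]
r3 m[G→φ0] = [9, 24]
r3 m[G→φ1] = [10, 60]
r3 m[G→φ3] = [90, 40]
r3 m[D→φ1] = [1, 1]
r4 m[φ0→S] = [234, 96]
r4 m[φ0→G] = [6734, 27853]
r4 m[φ1→G] = [9, 4]
r4 m[φ1→D] = [230, 100]
r4 m[φ2→S] = [7, 2]
r4 m[φ3→G] = [1, 6]
r4 m[φ4→S] = [7, 1]
r4 m[φ5→S] = [9, 5]
r4 m[φ6→S] = [7, 7]
r4 m[S→φ0] = [3087, 70]
r4 m[S→φ2] = [103194, 3360]
r4 m[S→φ4] = [103194, 6720]
r4 m[S→φ5] = [80262, 1344]
r4 m[S→φ6] = [103194, 960]
r4 m[G→φ0] = [9, 24]
r4 m[G→φ1] = [6734, 167118]
r4 m[G→φ3] = [60606, 111412]
r4 m[D→φ1] = [1, 1]
r5 m[φ0→S] = [234, 96]
r5 m[φ0→G] = [6734, 27853]
r5 m[φ1→G] = [9, 4]
r5 m[φ1→D] = [535024, 194054]
r5 m[φ2→S] = [7, 2]
r5 m[φ3→G] = [1, 6]
r5 m[φ4→S] = [7, 1]
r5 m[φ5→S] = [9, 5]
r5 m[φ6→S] = [7, 7]
r5 m[S→φ0] = [3087, 70]
r5 m[S→φ2] = [103194, 3360]
r5 m[S→φ4] = [103194, 6720]
r5 m[S→φ5] = [80262, 1344]
r5 m[S→φ6] = [103194, 960]
r5 m[G→φ0] = [9, 24]
r5 m[G→φ1] = [6734, 167118]
r5 m[G→φ3] = [60606, 111412]
r5 m[D→φ1] = [1, 1]
r6 m[φ0→S] = [234, 96]
r6 m[φ0→G] = [6734, 27853]
r6 m[φ1→G] = [9, 4]
r6 m[φ1→D] = [535024, 194054]
r6 m[φ2→S] = [7, 2]
r6 m[φ3→G] = [1, 6]
r6 m[φ4→S] = [7, 1]
r6 m[φ5→S] = [9, 5]
r6 m[φ6→S] = [7, 7]
r6 m[S→φ0] = [3087, 70]
r6 m[S→φ2] = [103194, 3360]
r6 m[S→φ4] = [103194, 6720]
r6 m[S→φ5] = [80262, 1344]
r6 m[S→φ6] = [103194, 960]
r6 m[G→φ0] = [9, 24]
r6 m[G→φ1] = [6734, 167118]
r6 m[G→φ3] = [60606, 111412]
r6 m[D→φ1] = [1, 1]
fixed point reached at round 6
b[S] = ⊗ incoming = [722358, 6720]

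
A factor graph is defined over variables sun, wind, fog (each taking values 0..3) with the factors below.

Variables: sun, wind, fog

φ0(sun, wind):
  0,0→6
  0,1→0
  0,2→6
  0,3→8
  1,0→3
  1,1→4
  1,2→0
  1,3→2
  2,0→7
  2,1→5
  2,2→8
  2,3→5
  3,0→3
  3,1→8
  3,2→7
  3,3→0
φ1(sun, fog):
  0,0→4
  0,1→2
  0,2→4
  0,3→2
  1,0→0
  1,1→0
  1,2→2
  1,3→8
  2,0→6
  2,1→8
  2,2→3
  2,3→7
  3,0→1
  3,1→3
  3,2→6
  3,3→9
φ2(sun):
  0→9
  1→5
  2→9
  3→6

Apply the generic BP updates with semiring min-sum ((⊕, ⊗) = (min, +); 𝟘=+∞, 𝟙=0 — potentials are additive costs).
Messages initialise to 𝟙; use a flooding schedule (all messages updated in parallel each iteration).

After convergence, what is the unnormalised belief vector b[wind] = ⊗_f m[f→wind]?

b[wind] = [8, 9, 5, 7]

init: all messages = 𝟙 over 4 values
r1 m[φ0→sun] = [0, 0, 5, 0]
r1 m[φ0→wind] = [3, 0, 0, 0]
r1 m[φ1→sun] = [2, 0, 3, 1]
r1 m[φ1→fog] = [0, 0, 2, 2]
r1 m[φ2→sun] = [9, 5, 9, 6]
r1 m[sun→φ0] = [0, 0, 0, 0]
r1 m[sun→φ1] = [0, 0, 0, 0]
r1 m[sun→φ2] = [0, 0, 0, 0]
r1 m[wind→φ0] = [0, 0, 0, 0]
r1 m[fog→φ1] = [0, 0, 0, 0]
r2 m[φ0→sun] = [0, 0, 5, 0]
r2 m[φ0→wind] = [3, 0, 0, 0]
r2 m[φ1→sun] = [2, 0, 3, 1]
r2 m[φ1→fog] = [0, 0, 2, 2]
r2 m[φ2→sun] = [9, 5, 9, 6]
r2 m[sun→φ0] = [11, 5, 12, 7]
r2 m[sun→φ1] = [9, 5, 14, 6]
r2 m[sun→φ2] = [2, 0, 8, 1]
r2 m[wind→φ0] = [0, 0, 0, 0]
r2 m[fog→φ1] = [0, 0, 0, 0]
r3 m[φ0→sun] = [0, 0, 5, 0]
r3 m[φ0→wind] = [8, 9, 5, 7]
r3 m[φ1→sun] = [2, 0, 3, 1]
r3 m[φ1→fog] = [5, 5, 7, 11]
r3 m[φ2→sun] = [9, 5, 9, 6]
r3 m[sun→φ0] = [11, 5, 12, 7]
r3 m[sun→φ1] = [9, 5, 14, 6]
r3 m[sun→φ2] = [2, 0, 8, 1]
r3 m[wind→φ0] = [0, 0, 0, 0]
r3 m[fog→φ1] = [0, 0, 0, 0]
r4 m[φ0→sun] = [0, 0, 5, 0]
r4 m[φ0→wind] = [8, 9, 5, 7]
r4 m[φ1→sun] = [2, 0, 3, 1]
r4 m[φ1→fog] = [5, 5, 7, 11]
r4 m[φ2→sun] = [9, 5, 9, 6]
r4 m[sun→φ0] = [11, 5, 12, 7]
r4 m[sun→φ1] = [9, 5, 14, 6]
r4 m[sun→φ2] = [2, 0, 8, 1]
r4 m[wind→φ0] = [0, 0, 0, 0]
r4 m[fog→φ1] = [0, 0, 0, 0]
fixed point reached at round 4
b[wind] = ⊗ incoming = [8, 9, 5, 7]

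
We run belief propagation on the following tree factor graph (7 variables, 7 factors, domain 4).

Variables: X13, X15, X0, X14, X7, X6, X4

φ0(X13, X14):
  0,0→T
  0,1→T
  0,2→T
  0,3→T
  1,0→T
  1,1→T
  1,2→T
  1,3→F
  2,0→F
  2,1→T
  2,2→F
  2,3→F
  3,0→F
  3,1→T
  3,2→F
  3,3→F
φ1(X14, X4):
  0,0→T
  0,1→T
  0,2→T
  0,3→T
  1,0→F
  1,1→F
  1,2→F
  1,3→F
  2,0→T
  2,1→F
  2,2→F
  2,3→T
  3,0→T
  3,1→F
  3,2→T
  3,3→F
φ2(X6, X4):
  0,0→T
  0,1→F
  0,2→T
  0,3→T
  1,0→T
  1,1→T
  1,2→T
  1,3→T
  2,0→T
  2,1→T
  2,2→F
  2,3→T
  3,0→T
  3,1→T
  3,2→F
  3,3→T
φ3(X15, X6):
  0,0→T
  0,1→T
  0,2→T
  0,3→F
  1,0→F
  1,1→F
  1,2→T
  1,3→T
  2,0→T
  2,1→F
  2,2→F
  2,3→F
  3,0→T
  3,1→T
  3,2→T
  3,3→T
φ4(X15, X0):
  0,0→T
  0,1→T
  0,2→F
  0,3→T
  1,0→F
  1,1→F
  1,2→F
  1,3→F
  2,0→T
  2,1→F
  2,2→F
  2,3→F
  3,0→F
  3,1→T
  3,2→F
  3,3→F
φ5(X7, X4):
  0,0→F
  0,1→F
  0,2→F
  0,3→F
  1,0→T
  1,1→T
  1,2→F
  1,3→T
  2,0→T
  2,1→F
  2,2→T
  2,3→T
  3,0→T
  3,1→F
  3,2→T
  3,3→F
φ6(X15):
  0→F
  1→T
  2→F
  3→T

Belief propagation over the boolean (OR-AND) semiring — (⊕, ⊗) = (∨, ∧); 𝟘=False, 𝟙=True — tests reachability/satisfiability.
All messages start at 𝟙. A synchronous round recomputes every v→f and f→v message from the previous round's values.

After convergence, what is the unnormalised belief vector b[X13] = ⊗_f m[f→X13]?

init: all messages = 𝟙 over 4 values
r1 m[φ0→X13] = [T, T, T, T]
r1 m[φ0→X14] = [T, T, T, T]
r1 m[φ1→X14] = [T, F, T, T]
r1 m[φ1→X4] = [T, T, T, T]
r1 m[φ2→X6] = [T, T, T, T]
r1 m[φ2→X4] = [T, T, T, T]
r1 m[φ3→X15] = [T, T, T, T]
r1 m[φ3→X6] = [T, T, T, T]
r1 m[φ4→X15] = [T, F, T, T]
r1 m[φ4→X0] = [T, T, F, T]
r1 m[φ5→X7] = [F, T, T, T]
r1 m[φ5→X4] = [T, T, T, T]
r1 m[φ6→X15] = [F, T, F, T]
r1 m[X13→φ0] = [T, T, T, T]
r1 m[X15→φ3] = [T, T, T, T]
r1 m[X15→φ4] = [T, T, T, T]
r1 m[X15→φ6] = [T, T, T, T]
r1 m[X0→φ4] = [T, T, T, T]
r1 m[X14→φ0] = [T, T, T, T]
r1 m[X14→φ1] = [T, T, T, T]
r1 m[X7→φ5] = [T, T, T, T]
r1 m[X6→φ2] = [T, T, T, T]
r1 m[X6→φ3] = [T, T, T, T]
r1 m[X4→φ1] = [T, T, T, T]
r1 m[X4→φ2] = [T, T, T, T]
r1 m[X4→φ5] = [T, T, T, T]
r2 m[φ0→X13] = [T, T, T, T]
r2 m[φ0→X14] = [T, T, T, T]
r2 m[φ1→X14] = [T, F, T, T]
r2 m[φ1→X4] = [T, T, T, T]
r2 m[φ2→X6] = [T, T, T, T]
r2 m[φ2→X4] = [T, T, T, T]
r2 m[φ3→X15] = [T, T, T, T]
r2 m[φ3→X6] = [T, T, T, T]
r2 m[φ4→X15] = [T, F, T, T]
r2 m[φ4→X0] = [T, T, F, T]
r2 m[φ5→X7] = [F, T, T, T]
r2 m[φ5→X4] = [T, T, T, T]
r2 m[φ6→X15] = [F, T, F, T]
r2 m[X13→φ0] = [T, T, T, T]
r2 m[X15→φ3] = [F, F, F, T]
r2 m[X15→φ4] = [F, T, F, T]
r2 m[X15→φ6] = [T, F, T, T]
r2 m[X0→φ4] = [T, T, T, T]
r2 m[X14→φ0] = [T, F, T, T]
r2 m[X14→φ1] = [T, T, T, T]
r2 m[X7→φ5] = [T, T, T, T]
r2 m[X6→φ2] = [T, T, T, T]
r2 m[X6→φ3] = [T, T, T, T]
r2 m[X4→φ1] = [T, T, T, T]
r2 m[X4→φ2] = [T, T, T, T]
r2 m[X4→φ5] = [T, T, T, T]
r3 m[φ0→X13] = [T, T, F, F]
r3 m[φ0→X14] = [T, T, T, T]
r3 m[φ1→X14] = [T, F, T, T]
r3 m[φ1→X4] = [T, T, T, T]
r3 m[φ2→X6] = [T, T, T, T]
r3 m[φ2→X4] = [T, T, T, T]
r3 m[φ3→X15] = [T, T, T, T]
r3 m[φ3→X6] = [T, T, T, T]
r3 m[φ4→X15] = [T, F, T, T]
r3 m[φ4→X0] = [F, T, F, F]
r3 m[φ5→X7] = [F, T, T, T]
r3 m[φ5→X4] = [T, T, T, T]
r3 m[φ6→X15] = [F, T, F, T]
r3 m[X13→φ0] = [T, T, T, T]
r3 m[X15→φ3] = [F, F, F, T]
r3 m[X15→φ4] = [F, T, F, T]
r3 m[X15→φ6] = [T, F, T, T]
r3 m[X0→φ4] = [T, T, T, T]
r3 m[X14→φ0] = [T, F, T, T]
r3 m[X14→φ1] = [T, T, T, T]
r3 m[X7→φ5] = [T, T, T, T]
r3 m[X6→φ2] = [T, T, T, T]
r3 m[X6→φ3] = [T, T, T, T]
r3 m[X4→φ1] = [T, T, T, T]
r3 m[X4→φ2] = [T, T, T, T]
r3 m[X4→φ5] = [T, T, T, T]
r4 m[φ0→X13] = [T, T, F, F]
r4 m[φ0→X14] = [T, T, T, T]
r4 m[φ1→X14] = [T, F, T, T]
r4 m[φ1→X4] = [T, T, T, T]
r4 m[φ2→X6] = [T, T, T, T]
r4 m[φ2→X4] = [T, T, T, T]
r4 m[φ3→X15] = [T, T, T, T]
r4 m[φ3→X6] = [T, T, T, T]
r4 m[φ4→X15] = [T, F, T, T]
r4 m[φ4→X0] = [F, T, F, F]
r4 m[φ5→X7] = [F, T, T, T]
r4 m[φ5→X4] = [T, T, T, T]
r4 m[φ6→X15] = [F, T, F, T]
r4 m[X13→φ0] = [T, T, T, T]
r4 m[X15→φ3] = [F, F, F, T]
r4 m[X15→φ4] = [F, T, F, T]
r4 m[X15→φ6] = [T, F, T, T]
r4 m[X0→φ4] = [T, T, T, T]
r4 m[X14→φ0] = [T, F, T, T]
r4 m[X14→φ1] = [T, T, T, T]
r4 m[X7→φ5] = [T, T, T, T]
r4 m[X6→φ2] = [T, T, T, T]
r4 m[X6→φ3] = [T, T, T, T]
r4 m[X4→φ1] = [T, T, T, T]
r4 m[X4→φ2] = [T, T, T, T]
r4 m[X4→φ5] = [T, T, T, T]
fixed point reached at round 4
b[X13] = ⊗ incoming = [T, T, F, F]

b[X13] = [T, T, F, F]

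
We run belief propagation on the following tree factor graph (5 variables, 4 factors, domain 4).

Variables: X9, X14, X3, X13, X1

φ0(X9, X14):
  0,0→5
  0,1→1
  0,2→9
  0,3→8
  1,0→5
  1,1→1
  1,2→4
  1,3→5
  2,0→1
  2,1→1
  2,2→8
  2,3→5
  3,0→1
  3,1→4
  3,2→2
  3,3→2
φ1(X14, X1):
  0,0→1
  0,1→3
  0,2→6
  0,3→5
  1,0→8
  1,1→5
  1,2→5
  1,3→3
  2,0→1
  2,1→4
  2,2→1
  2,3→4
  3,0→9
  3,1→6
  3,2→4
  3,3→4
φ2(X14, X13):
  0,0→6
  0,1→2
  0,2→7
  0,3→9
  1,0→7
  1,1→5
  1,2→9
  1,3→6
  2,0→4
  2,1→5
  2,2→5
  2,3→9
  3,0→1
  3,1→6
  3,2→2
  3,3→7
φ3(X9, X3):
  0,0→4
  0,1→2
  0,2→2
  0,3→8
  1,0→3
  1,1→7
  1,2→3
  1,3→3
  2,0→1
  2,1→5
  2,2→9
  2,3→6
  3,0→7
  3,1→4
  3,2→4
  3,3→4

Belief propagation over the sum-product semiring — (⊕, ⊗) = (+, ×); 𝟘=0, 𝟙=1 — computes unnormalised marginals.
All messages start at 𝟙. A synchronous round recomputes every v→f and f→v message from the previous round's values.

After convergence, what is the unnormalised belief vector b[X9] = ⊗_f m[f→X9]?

b[X9] = [118096, 82032, 96747, 72656]

init: all messages = 𝟙 over 4 values
r1 m[φ0→X9] = [23, 15, 15, 9]
r1 m[φ0→X14] = [12, 7, 23, 20]
r1 m[φ1→X14] = [15, 21, 10, 23]
r1 m[φ1→X1] = [19, 18, 16, 16]
r1 m[φ2→X14] = [24, 27, 23, 16]
r1 m[φ2→X13] = [18, 18, 23, 31]
r1 m[φ3→X9] = [16, 16, 21, 19]
r1 m[φ3→X3] = [15, 18, 18, 21]
r1 m[X9→φ0] = [1, 1, 1, 1]
r1 m[X9→φ3] = [1, 1, 1, 1]
r1 m[X14→φ0] = [1, 1, 1, 1]
r1 m[X14→φ1] = [1, 1, 1, 1]
r1 m[X14→φ2] = [1, 1, 1, 1]
r1 m[X3→φ3] = [1, 1, 1, 1]
r1 m[X13→φ2] = [1, 1, 1, 1]
r1 m[X1→φ1] = [1, 1, 1, 1]
r2 m[φ0→X9] = [23, 15, 15, 9]
r2 m[φ0→X14] = [12, 7, 23, 20]
r2 m[φ1→X14] = [15, 21, 10, 23]
r2 m[φ1→X1] = [19, 18, 16, 16]
r2 m[φ2→X14] = [24, 27, 23, 16]
r2 m[φ2→X13] = [18, 18, 23, 31]
r2 m[φ3→X9] = [16, 16, 21, 19]
r2 m[φ3→X3] = [15, 18, 18, 21]
r2 m[X9→φ0] = [16, 16, 21, 19]
r2 m[X9→φ3] = [23, 15, 15, 9]
r2 m[X14→φ0] = [360, 567, 230, 368]
r2 m[X14→φ1] = [288, 189, 529, 320]
r2 m[X14→φ2] = [180, 147, 230, 460]
r2 m[X3→φ3] = [1, 1, 1, 1]
r2 m[X13→φ2] = [1, 1, 1, 1]
r2 m[X1→φ1] = [1, 1, 1, 1]
r3 m[φ0→X9] = [7381, 5127, 4607, 3824]
r3 m[φ0→X14] = [200, 129, 414, 351]
r3 m[φ1→X14] = [15, 21, 10, 23]
r3 m[φ1→X1] = [5209, 5845, 4482, 5403]
r3 m[φ2→X14] = [24, 27, 23, 16]
r3 m[φ2→X13] = [3489, 5005, 4653, 7792]
r3 m[φ3→X9] = [16, 16, 21, 19]
r3 m[φ3→X3] = [215, 262, 262, 355]
r3 m[X9→φ0] = [16, 16, 21, 19]
r3 m[X9→φ3] = [23, 15, 15, 9]
r3 m[X14→φ0] = [360, 567, 230, 368]
r3 m[X14→φ1] = [288, 189, 529, 320]
r3 m[X14→φ2] = [180, 147, 230, 460]
r3 m[X3→φ3] = [1, 1, 1, 1]
r3 m[X13→φ2] = [1, 1, 1, 1]
r3 m[X1→φ1] = [1, 1, 1, 1]
r4 m[φ0→X9] = [7381, 5127, 4607, 3824]
r4 m[φ0→X14] = [200, 129, 414, 351]
r4 m[φ1→X14] = [15, 21, 10, 23]
r4 m[φ1→X1] = [5209, 5845, 4482, 5403]
r4 m[φ2→X14] = [24, 27, 23, 16]
r4 m[φ2→X13] = [3489, 5005, 4653, 7792]
r4 m[φ3→X9] = [16, 16, 21, 19]
r4 m[φ3→X3] = [215, 262, 262, 355]
r4 m[X9→φ0] = [16, 16, 21, 19]
r4 m[X9→φ3] = [7381, 5127, 4607, 3824]
r4 m[X14→φ0] = [360, 567, 230, 368]
r4 m[X14→φ1] = [4800, 3483, 9522, 5616]
r4 m[X14→φ2] = [3000, 2709, 4140, 8073]
r4 m[X3→φ3] = [1, 1, 1, 1]
r4 m[X13→φ2] = [1, 1, 1, 1]
r4 m[X1→φ1] = [1, 1, 1, 1]
r5 m[φ0→X9] = [7381, 5127, 4607, 3824]
r5 m[φ0→X14] = [200, 129, 414, 351]
r5 m[φ1→X14] = [15, 21, 10, 23]
r5 m[φ1→X1] = [92730, 103599, 78201, 95001]
r5 m[φ2→X14] = [24, 27, 23, 16]
r5 m[φ2→X13] = [61596, 88683, 82227, 137025]
r5 m[φ3→X9] = [16, 16, 21, 19]
r5 m[φ3→X3] = [76280, 88982, 86902, 117367]
r5 m[X9→φ0] = [16, 16, 21, 19]
r5 m[X9→φ3] = [7381, 5127, 4607, 3824]
r5 m[X14→φ0] = [360, 567, 230, 368]
r5 m[X14→φ1] = [4800, 3483, 9522, 5616]
r5 m[X14→φ2] = [3000, 2709, 4140, 8073]
r5 m[X3→φ3] = [1, 1, 1, 1]
r5 m[X13→φ2] = [1, 1, 1, 1]
r5 m[X1→φ1] = [1, 1, 1, 1]
r6 m[φ0→X9] = [7381, 5127, 4607, 3824]
r6 m[φ0→X14] = [200, 129, 414, 351]
r6 m[φ1→X14] = [15, 21, 10, 23]
r6 m[φ1→X1] = [92730, 103599, 78201, 95001]
r6 m[φ2→X14] = [24, 27, 23, 16]
r6 m[φ2→X13] = [61596, 88683, 82227, 137025]
r6 m[φ3→X9] = [16, 16, 21, 19]
r6 m[φ3→X3] = [76280, 88982, 86902, 117367]
r6 m[X9→φ0] = [16, 16, 21, 19]
r6 m[X9→φ3] = [7381, 5127, 4607, 3824]
r6 m[X14→φ0] = [360, 567, 230, 368]
r6 m[X14→φ1] = [4800, 3483, 9522, 5616]
r6 m[X14→φ2] = [3000, 2709, 4140, 8073]
r6 m[X3→φ3] = [1, 1, 1, 1]
r6 m[X13→φ2] = [1, 1, 1, 1]
r6 m[X1→φ1] = [1, 1, 1, 1]
fixed point reached at round 6
b[X9] = ⊗ incoming = [118096, 82032, 96747, 72656]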